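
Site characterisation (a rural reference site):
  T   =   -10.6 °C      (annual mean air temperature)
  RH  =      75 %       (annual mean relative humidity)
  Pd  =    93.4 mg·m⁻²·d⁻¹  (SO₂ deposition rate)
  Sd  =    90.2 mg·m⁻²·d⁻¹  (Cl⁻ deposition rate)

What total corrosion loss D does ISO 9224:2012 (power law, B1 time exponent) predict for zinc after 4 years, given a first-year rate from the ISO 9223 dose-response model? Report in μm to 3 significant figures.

D(4) = 4.74 μm

zinc: temperature factor f = +0.038·(-20.6) = -0.7828
  SO₂ term: 0.0129·93.4^0.44·exp(0.046·75-0.7828) = 1.367
  Cl⁻ term: 0.0175·90.2^0.57·exp(0.008·75+0.085·-10.6) = 0.1686
  sum: 1.367 + 0.1686 → r_corr = 1.536 μm/a
ISO 9224: D(t) = r_corr · t^b with b = 0.813 (zinc, B1)
  D(4) = 1.536 × 4^0.813 = 1.536 × 3.087 = 4.741 μm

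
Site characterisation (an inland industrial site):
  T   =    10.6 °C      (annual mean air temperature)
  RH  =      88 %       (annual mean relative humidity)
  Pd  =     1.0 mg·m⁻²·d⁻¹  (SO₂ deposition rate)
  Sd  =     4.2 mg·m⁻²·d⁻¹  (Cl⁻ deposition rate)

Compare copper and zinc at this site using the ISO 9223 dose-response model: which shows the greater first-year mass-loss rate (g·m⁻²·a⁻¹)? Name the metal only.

copper: temperature factor f = -0.080·(0.6) = -0.0480
  SO₂ term: 0.0053·1.0^0.26·exp(0.059·88-0.0480) = 0.9084
  Cl⁻ term: 0.01025·4.2^0.27·exp(0.036·88+0.049·10.6) = 0.6031
  sum: 0.9084 + 0.6031 → r_corr = 1.512 μm/a
  mass loss = 1.512 μm/a × 8.96 g/cm³ = 13.54 g·m⁻²·a⁻¹
zinc: T>10 °C ⇒ hinge -0.071·(10.6−10) = -0.0426
  SO₂ term: 0.0129·1.0^0.44·exp(0.046·88-0.0426) = 0.7081
  Sd branch = 0.0175·Sd^0.57·e^(0.008·RH+0.085·T) = 0.1974 μm/a
  r_corr = 0.7081 + 0.1974 = 0.9055 μm/a
  mass loss = 0.9055 μm/a × 7.14 g/cm³ = 6.465 g·m⁻²·a⁻¹
Ordering by g·m⁻²·a⁻¹: copper (13.5) > zinc (6.47)

copper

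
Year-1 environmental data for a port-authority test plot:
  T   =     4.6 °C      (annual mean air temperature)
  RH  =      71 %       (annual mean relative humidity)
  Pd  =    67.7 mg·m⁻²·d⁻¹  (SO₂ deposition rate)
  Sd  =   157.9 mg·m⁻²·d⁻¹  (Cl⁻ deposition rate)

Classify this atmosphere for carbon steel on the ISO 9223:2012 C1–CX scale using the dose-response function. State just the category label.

C4

carbon steel: T≤10 °C ⇒ hinge +0.150·(4.6−10) = -0.8100
  SO₂ term: 1.77·67.7^0.52·exp(0.02·71-0.8100) = 29.16
  Sd branch = 0.102·Sd^0.62·e^(0.033·RH+0.04·T) = 29.45 μm/a
  sum: 29.16 + 29.45 → r_corr = 58.61 μm/a
ISO 9223 Table 2 (carbon steel): 50 < 58.6 ≤ 80 μm/a ⇒ C4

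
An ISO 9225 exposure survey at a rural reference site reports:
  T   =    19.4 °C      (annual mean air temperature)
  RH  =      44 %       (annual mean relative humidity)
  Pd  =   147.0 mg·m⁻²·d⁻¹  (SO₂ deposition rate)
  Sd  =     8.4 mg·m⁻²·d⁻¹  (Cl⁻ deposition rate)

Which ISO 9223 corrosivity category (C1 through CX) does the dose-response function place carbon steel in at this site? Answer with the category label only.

carbon steel: f(T) = -0.054·(T−10) [T>10 °C] = -0.5076
  Pd branch = 1.77·Pd^0.52·e^(0.02·RH+f) = 34.41 μm/a
  Sd branch = 0.102·Sd^0.62·e^(0.033·RH+0.04·T) = 3.542 μm/a
  r_corr = 34.41 + 3.542 = 37.95 μm/a
Category bounds: 25…50 μm/a bracket r_corr ⇒ C3

C3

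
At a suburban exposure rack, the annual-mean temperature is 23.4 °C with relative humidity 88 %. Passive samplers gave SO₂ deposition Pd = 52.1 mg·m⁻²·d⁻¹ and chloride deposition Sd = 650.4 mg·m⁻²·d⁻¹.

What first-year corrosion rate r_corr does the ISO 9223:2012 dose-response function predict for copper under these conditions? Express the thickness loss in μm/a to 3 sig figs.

r_corr = 5.32 μm/a

copper: T>10 °C ⇒ hinge -0.080·(23.4−10) = -1.0720
  SO₂ term: 0.0053·52.1^0.26·exp(0.059·88-1.0720) = 0.9119
  Sd branch = 0.01025·Sd^0.27·e^(0.036·RH+0.049·T) = 4.406 μm/a
  sum: 0.9119 + 4.406 → r_corr = 5.318 μm/a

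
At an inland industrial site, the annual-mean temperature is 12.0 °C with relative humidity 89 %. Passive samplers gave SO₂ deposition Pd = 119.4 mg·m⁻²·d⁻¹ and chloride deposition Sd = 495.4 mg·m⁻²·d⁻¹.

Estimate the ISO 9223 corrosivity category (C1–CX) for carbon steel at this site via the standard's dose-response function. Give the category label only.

CX

carbon steel: f(T) = -0.054·(T−10) [T>10 °C] = -0.1080
  Pd branch = 1.77·Pd^0.52·e^(0.02·RH+f) = 113.3 μm/a
  Cl⁻ term: 0.102·495.4^0.62·exp(0.033·89+0.04·12.0) = 145.7
  sum: 113.3 + 145.7 → r_corr = 259 μm/a
259 μm/a falls in (200, 700] for carbon steel → category CX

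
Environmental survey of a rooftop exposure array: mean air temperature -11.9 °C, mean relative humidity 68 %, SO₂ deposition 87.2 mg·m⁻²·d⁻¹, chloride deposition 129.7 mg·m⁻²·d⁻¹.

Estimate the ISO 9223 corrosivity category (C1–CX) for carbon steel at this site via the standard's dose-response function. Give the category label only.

C2

carbon steel: T≤10 °C ⇒ hinge +0.150·(-11.9−10) = -3.2850
  sulphur-dioxide contribution → 2.636 μm/a
  chloride contribution → 12.2 μm/a
  ⇒ r_corr(carbon steel) = 14.84 μm/a
14.8 μm/a falls in (1.3, 25] for carbon steel → category C2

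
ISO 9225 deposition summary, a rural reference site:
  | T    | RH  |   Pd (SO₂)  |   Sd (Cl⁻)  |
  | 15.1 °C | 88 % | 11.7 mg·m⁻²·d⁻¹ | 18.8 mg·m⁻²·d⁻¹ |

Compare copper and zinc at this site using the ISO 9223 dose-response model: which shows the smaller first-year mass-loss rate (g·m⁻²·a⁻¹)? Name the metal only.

copper: f(T) = -0.080·(T−10) [T>10 °C] = -0.4080
  Pd branch = 0.0053·Pd^0.26·e^(0.059·RH+f) = 1.201 μm/a
  Cl⁻ term: 0.01025·18.8^0.27·exp(0.036·88+0.049·15.1) = 1.127
  sum: 1.201 + 1.127 → r_corr = 2.328 μm/a
  mass loss = 2.328 μm/a × 8.96 g/cm³ = 20.86 g·m⁻²·a⁻¹
zinc: f(T) = -0.071·(T−10) [T>10 °C] = -0.3621
  Pd branch = 0.0129·Pd^0.44·e^(0.046·RH+f) = 1.518 μm/a
  Sd branch = 0.0175·Sd^0.57·e^(0.008·RH+0.085·T) = 0.6799 μm/a
  r_corr = 1.518 + 0.6799 = 2.198 μm/a
  mass loss = 2.198 μm/a × 7.14 g/cm³ = 15.7 g·m⁻²·a⁻¹
Ordering by g·m⁻²·a⁻¹: copper (20.9) > zinc (15.7)

zinc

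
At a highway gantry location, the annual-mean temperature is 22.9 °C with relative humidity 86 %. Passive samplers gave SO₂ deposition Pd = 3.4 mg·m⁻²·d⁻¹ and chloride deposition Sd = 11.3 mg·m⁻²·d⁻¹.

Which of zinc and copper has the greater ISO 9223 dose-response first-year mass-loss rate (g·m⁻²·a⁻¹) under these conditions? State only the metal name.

copper

zinc: temperature factor f = -0.071·(12.9) = -0.9159
  Pd branch = 0.0129·Pd^0.44·e^(0.046·RH+f) = 0.4621 μm/a
  Sd branch = 0.0175·Sd^0.57·e^(0.008·RH+0.085·T) = 0.9715 μm/a
  sum: 0.4621 + 0.9715 → r_corr = 1.434 μm/a
  mass loss = 1.434 μm/a × 7.14 g/cm³ = 10.24 g·m⁻²·a⁻¹
copper: T>10 °C ⇒ hinge -0.080·(22.9−10) = -1.0320
  Pd branch = 0.0053·Pd^0.26·e^(0.059·RH+f) = 0.4148 μm/a
  Sd branch = 0.01025·Sd^0.27·e^(0.036·RH+0.049·T) = 1.34 μm/a
  sum: 0.4148 + 1.34 → r_corr = 1.754 μm/a
  mass loss = 1.754 μm/a × 8.96 g/cm³ = 15.72 g·m⁻²·a⁻¹
Ordering by g·m⁻²·a⁻¹: copper (15.7) > zinc (10.2)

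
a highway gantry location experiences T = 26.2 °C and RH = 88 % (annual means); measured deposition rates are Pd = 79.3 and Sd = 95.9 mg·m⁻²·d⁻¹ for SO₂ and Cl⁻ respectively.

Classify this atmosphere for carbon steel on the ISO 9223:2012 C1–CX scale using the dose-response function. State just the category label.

carbon steel: T>10 °C ⇒ hinge -0.054·(26.2−10) = -0.8748
  sulphur-dioxide contribution → 41.69 μm/a
  chloride contribution → 89.88 μm/a
  ⇒ r_corr(carbon steel) = 131.6 μm/a
132 μm/a falls in (80, 200] for carbon steel → category C5

C5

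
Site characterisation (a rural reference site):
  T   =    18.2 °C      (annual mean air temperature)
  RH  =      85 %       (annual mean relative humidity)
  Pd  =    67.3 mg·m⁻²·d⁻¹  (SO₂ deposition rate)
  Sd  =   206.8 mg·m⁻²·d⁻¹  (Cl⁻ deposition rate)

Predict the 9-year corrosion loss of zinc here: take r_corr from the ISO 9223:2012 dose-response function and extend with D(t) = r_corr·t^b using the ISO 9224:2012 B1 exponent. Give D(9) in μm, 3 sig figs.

D(9) = 33.9 μm

zinc: f(T) = -0.071·(T−10) [T>10 °C] = -0.5822
  SO₂ term: 0.0129·67.3^0.44·exp(0.046·85-0.5822) = 2.292
  Sd branch = 0.0175·Sd^0.57·e^(0.008·RH+0.085·T) = 3.389 μm/a
  sum: 2.292 + 3.389 → r_corr = 5.681 μm/a
Long-term exponent b (ISO 9224 Table 2, B1) = 0.813
  D(9) = 5.681 × 9^0.813 = 5.681 × 5.968 = 33.9 μm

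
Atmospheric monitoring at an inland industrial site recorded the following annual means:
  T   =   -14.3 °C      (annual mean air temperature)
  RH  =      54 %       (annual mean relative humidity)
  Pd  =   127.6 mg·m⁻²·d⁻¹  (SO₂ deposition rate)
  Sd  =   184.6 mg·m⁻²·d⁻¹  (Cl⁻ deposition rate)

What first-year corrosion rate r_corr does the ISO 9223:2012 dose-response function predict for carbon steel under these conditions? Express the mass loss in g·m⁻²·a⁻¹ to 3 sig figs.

carbon steel: f(T) = +0.150·(T−10) [T≤10 °C] = -3.6450
  SO₂ term: 1.77·127.6^0.52·exp(0.02·54-3.6450) = 1.695
  Sd branch = 0.102·Sd^0.62·e^(0.033·RH+0.04·T) = 8.693 μm/a
  r_corr = 1.695 + 8.693 = 10.39 μm/a
Convert to mass loss: 10.39 μm/a × 7.85 g/cm³ = 81.54 g·m⁻²·a⁻¹

r_corr = 81.5 g·m⁻²·a⁻¹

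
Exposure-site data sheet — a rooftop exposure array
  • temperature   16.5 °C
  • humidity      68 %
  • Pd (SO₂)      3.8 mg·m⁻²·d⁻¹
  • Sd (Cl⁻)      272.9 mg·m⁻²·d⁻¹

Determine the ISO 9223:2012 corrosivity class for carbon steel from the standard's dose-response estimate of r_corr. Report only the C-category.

C4

carbon steel: temperature factor f = -0.054·(6.5) = -0.3510
  Pd branch = 1.77·Pd^0.52·e^(0.02·RH+f) = 9.72 μm/a
  Cl⁻ term: 0.102·272.9^0.62·exp(0.033·68+0.04·16.5) = 60.27
  sum: 9.72 + 60.27 → r_corr = 69.99 μm/a
Category bounds: 50…80 μm/a bracket r_corr ⇒ C4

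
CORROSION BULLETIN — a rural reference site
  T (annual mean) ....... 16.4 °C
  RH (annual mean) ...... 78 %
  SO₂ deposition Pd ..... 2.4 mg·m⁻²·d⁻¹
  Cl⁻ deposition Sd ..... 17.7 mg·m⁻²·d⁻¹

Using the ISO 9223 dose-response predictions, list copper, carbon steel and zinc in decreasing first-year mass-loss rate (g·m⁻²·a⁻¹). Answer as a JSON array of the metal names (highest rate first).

["carbon steel", "copper", "zinc"]

copper: T>10 °C ⇒ hinge -0.080·(16.4−10) = -0.5120
  SO₂ term: 0.0053·2.4^0.26·exp(0.059·78-0.5120) = 0.3976
  Sd branch = 0.01025·Sd^0.27·e^(0.036·RH+0.049·T) = 0.8245 μm/a
  r_corr = 0.3976 + 0.8245 = 1.222 μm/a
  mass loss = 1.222 μm/a × 8.96 g/cm³ = 10.95 g·m⁻²·a⁻¹
carbon steel: f(T) = -0.054·(T−10) [T>10 °C] = -0.3456
  SO₂ term: 1.77·2.4^0.52·exp(0.02·78-0.3456) = 9.399
  Cl⁻ term: 0.102·17.7^0.62·exp(0.033·78+0.04·16.4) = 15.31
  sum: 9.399 + 15.31 → r_corr = 24.71 μm/a
  mass loss = 24.71 μm/a × 7.85 g/cm³ = 194 g·m⁻²·a⁻¹
zinc: f(T) = -0.071·(T−10) [T>10 °C] = -0.4544
  SO₂ term: 0.0129·2.4^0.44·exp(0.046·78-0.4544) = 0.4353
  Sd branch = 0.0175·Sd^0.57·e^(0.008·RH+0.085·T) = 0.6773 μm/a
  r_corr = 0.4353 + 0.6773 = 1.113 μm/a
  mass loss = 1.113 μm/a × 7.14 g/cm³ = 7.944 g·m⁻²·a⁻¹
Ordering by g·m⁻²·a⁻¹: carbon steel (194) > copper (10.9) > zinc (7.94)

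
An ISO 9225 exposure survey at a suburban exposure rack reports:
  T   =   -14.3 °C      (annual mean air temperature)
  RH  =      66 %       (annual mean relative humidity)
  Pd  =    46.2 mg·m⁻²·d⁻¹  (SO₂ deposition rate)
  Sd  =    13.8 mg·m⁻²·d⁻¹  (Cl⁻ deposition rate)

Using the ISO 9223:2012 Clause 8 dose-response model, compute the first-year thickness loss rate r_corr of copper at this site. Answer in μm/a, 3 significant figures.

copper: T≤10 °C ⇒ hinge +0.126·(-14.3−10) = -3.0618
  SO₂ term: 0.0053·46.2^0.26·exp(0.059·66-3.0618) = 0.033
  Sd branch = 0.01025·Sd^0.27·e^(0.036·RH+0.049·T) = 0.1112 μm/a
  sum: 0.033 + 0.1112 → r_corr = 0.1442 μm/a

r_corr = 0.144 μm/a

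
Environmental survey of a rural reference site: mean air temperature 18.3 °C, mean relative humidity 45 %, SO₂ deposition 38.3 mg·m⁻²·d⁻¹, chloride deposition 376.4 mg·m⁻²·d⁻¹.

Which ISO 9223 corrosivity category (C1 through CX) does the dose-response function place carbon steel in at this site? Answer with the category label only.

carbon steel: f(T) = -0.054·(T−10) [T>10 °C] = -0.4482
  sulphur-dioxide contribution → 18.51 μm/a
  chloride contribution → 37.01 μm/a
  total first-year rate 55.52 μm/a
Category bounds: 50…80 μm/a bracket r_corr ⇒ C4

C4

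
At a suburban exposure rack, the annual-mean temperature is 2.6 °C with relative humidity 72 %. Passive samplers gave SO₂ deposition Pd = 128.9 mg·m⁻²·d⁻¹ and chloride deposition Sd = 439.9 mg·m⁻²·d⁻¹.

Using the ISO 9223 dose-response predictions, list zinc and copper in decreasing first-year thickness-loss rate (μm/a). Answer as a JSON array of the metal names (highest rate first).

zinc: temperature factor f = +0.038·(-7.4) = -0.2812
  Pd branch = 0.0129·Pd^0.44·e^(0.046·RH+f) = 2.267 μm/a
  Sd branch = 0.0175·Sd^0.57·e^(0.008·RH+0.085·T) = 1.247 μm/a
  r_corr = 2.267 + 1.247 = 3.514 μm/a
copper: f(T) = +0.126·(T−10) [T≤10 °C] = -0.9324
  SO₂ term: 0.0053·128.9^0.26·exp(0.059·72-0.9324) = 0.5163
  Sd branch = 0.01025·Sd^0.27·e^(0.036·RH+0.049·T) = 0.8044 μm/a
  r_corr = 0.5163 + 0.8044 = 1.321 μm/a
Ordering by μm/a: zinc (3.51) > copper (1.32)

["zinc", "copper"]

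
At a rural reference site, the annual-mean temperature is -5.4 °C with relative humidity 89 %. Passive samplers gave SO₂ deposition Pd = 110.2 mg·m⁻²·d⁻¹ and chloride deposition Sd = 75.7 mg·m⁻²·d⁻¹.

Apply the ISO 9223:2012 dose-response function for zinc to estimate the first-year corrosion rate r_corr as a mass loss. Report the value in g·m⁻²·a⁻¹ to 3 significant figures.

zinc: temperature factor f = +0.038·(-15.4) = -0.5852
  SO₂ term: 0.0129·110.2^0.44·exp(0.046·89-0.5852) = 3.412
  Sd branch = 0.0175·Sd^0.57·e^(0.008·RH+0.085·T) = 0.2655 μm/a
  sum: 3.412 + 0.2655 → r_corr = 3.677 μm/a
Convert to mass loss: 3.677 μm/a × 7.14 g/cm³ = 26.26 g·m⁻²·a⁻¹

r_corr = 26.3 g·m⁻²·a⁻¹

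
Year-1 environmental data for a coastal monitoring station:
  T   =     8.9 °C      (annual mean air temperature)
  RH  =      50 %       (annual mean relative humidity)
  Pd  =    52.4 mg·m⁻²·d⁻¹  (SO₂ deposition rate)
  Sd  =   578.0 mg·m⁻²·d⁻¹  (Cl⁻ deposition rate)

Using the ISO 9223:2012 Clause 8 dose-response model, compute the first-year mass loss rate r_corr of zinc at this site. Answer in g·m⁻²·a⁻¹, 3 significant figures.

r_corr = 19.9 g·m⁻²·a⁻¹

zinc: T≤10 °C ⇒ hinge +0.038·(8.9−10) = -0.0418
  sulphur-dioxide contribution → 0.7044 μm/a
  chloride contribution → 2.087 μm/a
  total first-year rate 2.792 μm/a
Convert to mass loss: 2.792 μm/a × 7.14 g/cm³ = 19.93 g·m⁻²·a⁻¹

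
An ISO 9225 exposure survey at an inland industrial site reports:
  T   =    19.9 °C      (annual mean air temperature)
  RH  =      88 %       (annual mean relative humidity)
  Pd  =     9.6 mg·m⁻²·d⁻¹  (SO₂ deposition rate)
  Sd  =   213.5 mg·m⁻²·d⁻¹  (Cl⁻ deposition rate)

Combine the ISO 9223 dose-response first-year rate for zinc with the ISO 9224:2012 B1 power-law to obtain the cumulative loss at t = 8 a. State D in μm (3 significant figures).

zinc: T>10 °C ⇒ hinge -0.071·(19.9−10) = -0.7029
  sulphur-dioxide contribution → 0.9898 μm/a
  chloride contribution → 4.085 μm/a
  total first-year rate 5.074 μm/a
ISO 9224: D(t) = r_corr · t^b with b = 0.813 (zinc, B1)
  D(8) = 5.074 × 8^0.813 = 5.074 × 5.423 = 27.52 μm

D(8) = 27.5 μm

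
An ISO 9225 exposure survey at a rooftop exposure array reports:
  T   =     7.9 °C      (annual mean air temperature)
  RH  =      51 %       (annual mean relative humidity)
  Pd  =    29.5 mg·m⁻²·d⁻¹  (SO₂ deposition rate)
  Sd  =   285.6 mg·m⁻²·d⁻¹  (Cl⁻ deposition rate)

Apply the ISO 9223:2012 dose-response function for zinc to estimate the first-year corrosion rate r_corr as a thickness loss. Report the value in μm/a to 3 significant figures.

r_corr = 1.84 μm/a

zinc: temperature factor f = +0.038·(-2.1) = -0.0798
  sulphur-dioxide contribution → 0.5515 μm/a
  chloride contribution → 1.293 μm/a
  total first-year rate 1.845 μm/a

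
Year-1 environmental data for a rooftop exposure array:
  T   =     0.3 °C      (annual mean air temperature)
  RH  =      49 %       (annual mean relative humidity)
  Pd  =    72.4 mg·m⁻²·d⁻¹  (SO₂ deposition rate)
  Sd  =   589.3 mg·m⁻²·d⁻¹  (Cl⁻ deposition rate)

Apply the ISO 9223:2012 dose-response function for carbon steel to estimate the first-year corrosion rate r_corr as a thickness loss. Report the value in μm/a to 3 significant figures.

r_corr = 37.3 μm/a

carbon steel: f(T) = +0.150·(T−10) [T≤10 °C] = -1.4550
  Pd branch = 1.77·Pd^0.52·e^(0.02·RH+f) = 10.2 μm/a
  Cl⁻ term: 0.102·589.3^0.62·exp(0.033·49+0.04·0.3) = 27.14
  sum: 10.2 + 27.14 → r_corr = 37.35 μm/a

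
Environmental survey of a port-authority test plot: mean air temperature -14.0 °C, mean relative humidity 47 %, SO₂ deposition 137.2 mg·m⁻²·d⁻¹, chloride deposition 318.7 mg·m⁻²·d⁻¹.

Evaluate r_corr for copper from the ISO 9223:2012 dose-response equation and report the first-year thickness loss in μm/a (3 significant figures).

copper: T≤10 °C ⇒ hinge +0.126·(-14.0−10) = -3.0240
  Pd branch = 0.0053·Pd^0.26·e^(0.059·RH+f) = 0.01482 μm/a
  Sd branch = 0.01025·Sd^0.27·e^(0.036·RH+0.049·T) = 0.1329 μm/a
  sum: 0.01482 + 0.1329 → r_corr = 0.1477 μm/a

r_corr = 0.148 μm/a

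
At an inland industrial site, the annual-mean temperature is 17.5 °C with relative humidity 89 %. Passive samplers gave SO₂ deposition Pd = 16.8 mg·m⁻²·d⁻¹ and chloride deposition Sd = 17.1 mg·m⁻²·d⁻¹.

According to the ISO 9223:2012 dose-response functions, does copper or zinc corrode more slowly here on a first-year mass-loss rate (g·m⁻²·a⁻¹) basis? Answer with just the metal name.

zinc

copper: f(T) = -0.080·(T−10) [T>10 °C] = -0.6000
  SO₂ term: 0.0053·16.8^0.26·exp(0.059·89-0.6000) = 1.155
  Sd branch = 0.01025·Sd^0.27·e^(0.036·RH+0.049·T) = 1.281 μm/a
  sum: 1.155 + 1.281 → r_corr = 2.436 μm/a
  mass loss = 2.436 μm/a × 8.96 g/cm³ = 21.83 g·m⁻²·a⁻¹
zinc: f(T) = -0.071·(T−10) [T>10 °C] = -0.5325
  SO₂ term: 0.0129·16.8^0.44·exp(0.046·89-0.5325) = 1.572
  Sd branch = 0.0175·Sd^0.57·e^(0.008·RH+0.085·T) = 0.7963 μm/a
  sum: 1.572 + 0.7963 → r_corr = 2.368 μm/a
  mass loss = 2.368 μm/a × 7.14 g/cm³ = 16.91 g·m⁻²·a⁻¹
Ordering by g·m⁻²·a⁻¹: copper (21.8) > zinc (16.9)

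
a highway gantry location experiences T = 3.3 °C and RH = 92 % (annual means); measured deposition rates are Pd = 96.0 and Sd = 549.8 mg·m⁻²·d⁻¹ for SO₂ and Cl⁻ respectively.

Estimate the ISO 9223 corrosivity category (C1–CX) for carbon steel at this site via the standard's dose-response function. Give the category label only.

carbon steel: T≤10 °C ⇒ hinge +0.150·(3.3−10) = -1.0050
  SO₂ term: 1.77·96.0^0.52·exp(0.02·92-1.0050) = 43.79
  Sd branch = 0.102·Sd^0.62·e^(0.033·RH+0.04·T) = 121.2 μm/a
  r_corr = 43.79 + 121.2 = 165 μm/a
ISO 9223 Table 2 (carbon steel): 80 < 165 ≤ 200 μm/a ⇒ C5

C5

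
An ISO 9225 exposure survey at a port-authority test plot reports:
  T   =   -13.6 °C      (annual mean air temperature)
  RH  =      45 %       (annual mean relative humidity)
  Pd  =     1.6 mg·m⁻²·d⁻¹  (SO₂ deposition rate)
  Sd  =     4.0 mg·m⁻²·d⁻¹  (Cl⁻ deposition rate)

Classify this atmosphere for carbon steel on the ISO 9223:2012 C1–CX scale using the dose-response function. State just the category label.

carbon steel: T≤10 °C ⇒ hinge +0.150·(-13.6−10) = -3.5400
  Pd branch = 1.77·Pd^0.52·e^(0.02·RH+f) = 0.1613 μm/a
  Sd branch = 0.102·Sd^0.62·e^(0.033·RH+0.04·T) = 0.6174 μm/a
  sum: 0.1613 + 0.6174 → r_corr = 0.7787 μm/a
Category bounds: 0…1.3 μm/a bracket r_corr ⇒ C1

C1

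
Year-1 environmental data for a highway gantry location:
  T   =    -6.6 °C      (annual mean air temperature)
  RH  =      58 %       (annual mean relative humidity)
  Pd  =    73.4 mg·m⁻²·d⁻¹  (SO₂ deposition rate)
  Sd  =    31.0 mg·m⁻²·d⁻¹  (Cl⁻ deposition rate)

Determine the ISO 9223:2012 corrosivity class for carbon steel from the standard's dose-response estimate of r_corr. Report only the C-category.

C2

carbon steel: f(T) = +0.150·(T−10) [T≤10 °C] = -2.4900
  Pd branch = 1.77·Pd^0.52·e^(0.02·RH+f) = 4.37 μm/a
  Cl⁻ term: 0.102·31.0^0.62·exp(0.033·58+0.04·-6.6) = 4.465
  sum: 4.37 + 4.465 → r_corr = 8.836 μm/a
Category bounds: 1.3…25 μm/a bracket r_corr ⇒ C2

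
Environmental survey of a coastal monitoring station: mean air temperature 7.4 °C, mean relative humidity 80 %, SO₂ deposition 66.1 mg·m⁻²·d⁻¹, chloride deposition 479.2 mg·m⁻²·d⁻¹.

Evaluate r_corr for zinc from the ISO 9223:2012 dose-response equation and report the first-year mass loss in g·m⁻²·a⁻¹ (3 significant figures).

r_corr = 35.9 g·m⁻²·a⁻¹

zinc: f(T) = +0.038·(T−10) [T≤10 °C] = -0.0988
  SO₂ term: 0.0129·66.1^0.44·exp(0.046·80-0.0988) = 2.929
  Sd branch = 0.0175·Sd^0.57·e^(0.008·RH+0.085·T) = 2.099 μm/a
  sum: 2.929 + 2.099 → r_corr = 5.029 μm/a
Convert to mass loss: 5.029 μm/a × 7.14 g/cm³ = 35.9 g·m⁻²·a⁻¹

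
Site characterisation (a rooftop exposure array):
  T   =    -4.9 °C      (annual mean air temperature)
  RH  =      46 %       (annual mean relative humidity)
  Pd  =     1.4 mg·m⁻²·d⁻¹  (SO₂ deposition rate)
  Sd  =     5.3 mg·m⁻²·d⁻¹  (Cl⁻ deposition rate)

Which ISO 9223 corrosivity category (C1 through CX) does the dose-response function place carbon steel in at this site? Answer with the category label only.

C2

carbon steel: f(T) = +0.150·(T−10) [T≤10 °C] = -2.2350
  sulphur-dioxide contribution → 0.5661 μm/a
  chloride contribution → 1.076 μm/a
  total first-year rate 1.642 μm/a
Category bounds: 1.3…25 μm/a bracket r_corr ⇒ C2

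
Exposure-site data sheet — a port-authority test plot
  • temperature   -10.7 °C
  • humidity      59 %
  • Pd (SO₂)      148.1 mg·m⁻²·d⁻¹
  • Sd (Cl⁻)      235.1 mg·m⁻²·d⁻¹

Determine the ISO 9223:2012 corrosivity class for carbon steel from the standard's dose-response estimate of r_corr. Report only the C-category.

C2

carbon steel: temperature factor f = +0.150·(-20.7) = -3.1050
  SO₂ term: 1.77·148.1^0.52·exp(0.02·59-3.1050) = 3.473
  Cl⁻ term: 0.102·235.1^0.62·exp(0.033·59+0.04·-10.7) = 13.76
  r_corr = 3.473 + 13.76 = 17.23 μm/a
ISO 9223 Table 2 (carbon steel): 1.3 < 17.2 ≤ 25 μm/a ⇒ C2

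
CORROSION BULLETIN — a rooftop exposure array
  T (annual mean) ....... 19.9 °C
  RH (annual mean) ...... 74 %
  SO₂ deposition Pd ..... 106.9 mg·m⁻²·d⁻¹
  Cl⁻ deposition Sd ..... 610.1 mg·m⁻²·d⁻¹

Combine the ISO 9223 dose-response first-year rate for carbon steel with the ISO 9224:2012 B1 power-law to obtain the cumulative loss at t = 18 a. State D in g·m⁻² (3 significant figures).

carbon steel: T>10 °C ⇒ hinge -0.054·(19.9−10) = -0.5346
  Pd branch = 1.77·Pd^0.52·e^(0.02·RH+f) = 51.72 μm/a
  Sd branch = 0.102·Sd^0.62·e^(0.033·RH+0.04·T) = 138.6 μm/a
  sum: 51.72 + 138.6 → r_corr = 190.3 μm/a
Power-law: D(18) = r_corr · 18^0.523
  D(18) = 190.3 × 18^0.523 = 190.3 × 4.534 = 863 μm
  Mass loss = 863 μm × 7.85 g/cm³ = 6774 g·m⁻²

D(18) = 6.77e+03 g·m⁻²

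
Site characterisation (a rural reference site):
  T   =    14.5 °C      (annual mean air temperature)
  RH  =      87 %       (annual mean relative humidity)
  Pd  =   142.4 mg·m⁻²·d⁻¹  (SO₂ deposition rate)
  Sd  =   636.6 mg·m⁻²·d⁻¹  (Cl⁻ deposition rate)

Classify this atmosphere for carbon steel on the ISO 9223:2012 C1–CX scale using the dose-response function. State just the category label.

CX

carbon steel: T>10 °C ⇒ hinge -0.054·(14.5−10) = -0.2430
  Pd branch = 1.77·Pd^0.52·e^(0.02·RH+f) = 104.2 μm/a
  Sd branch = 0.102·Sd^0.62·e^(0.033·RH+0.04·T) = 176.1 μm/a
  sum: 104.2 + 176.1 → r_corr = 280.3 μm/a
280 μm/a falls in (200, 700] for carbon steel → category CX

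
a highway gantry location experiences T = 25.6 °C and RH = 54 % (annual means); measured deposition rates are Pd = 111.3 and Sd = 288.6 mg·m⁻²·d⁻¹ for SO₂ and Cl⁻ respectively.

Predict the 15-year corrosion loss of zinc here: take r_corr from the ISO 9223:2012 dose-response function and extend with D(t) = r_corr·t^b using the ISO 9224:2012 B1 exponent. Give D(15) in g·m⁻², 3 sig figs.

D(15) = 413 g·m⁻²

zinc: f(T) = -0.071·(T−10) [T>10 °C] = -1.1076
  Pd branch = 0.0129·Pd^0.44·e^(0.046·RH+f) = 0.4063 μm/a
  Sd branch = 0.0175·Sd^0.57·e^(0.008·RH+0.085·T) = 5.999 μm/a
  r_corr = 0.4063 + 5.999 = 6.405 μm/a
ISO 9224: D(t) = r_corr · t^b with b = 0.813 (zinc, B1)
  D(15) = 6.405 × 15^0.813 = 6.405 × 9.04 = 57.9 μm
  Mass loss = 57.9 μm × 7.14 g/cm³ = 413.4 g·m⁻²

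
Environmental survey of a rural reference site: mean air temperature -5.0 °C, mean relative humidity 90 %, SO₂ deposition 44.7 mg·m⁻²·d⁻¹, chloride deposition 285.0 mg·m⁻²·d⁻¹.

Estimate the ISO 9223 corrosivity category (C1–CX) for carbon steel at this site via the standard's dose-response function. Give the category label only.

carbon steel: T≤10 °C ⇒ hinge +0.150·(-5.0−10) = -2.2500
  Pd branch = 1.77·Pd^0.52·e^(0.02·RH+f) = 8.141 μm/a
  Sd branch = 0.102·Sd^0.62·e^(0.033·RH+0.04·T) = 54.15 μm/a
  r_corr = 8.141 + 54.15 = 62.29 μm/a
Category bounds: 50…80 μm/a bracket r_corr ⇒ C4

C4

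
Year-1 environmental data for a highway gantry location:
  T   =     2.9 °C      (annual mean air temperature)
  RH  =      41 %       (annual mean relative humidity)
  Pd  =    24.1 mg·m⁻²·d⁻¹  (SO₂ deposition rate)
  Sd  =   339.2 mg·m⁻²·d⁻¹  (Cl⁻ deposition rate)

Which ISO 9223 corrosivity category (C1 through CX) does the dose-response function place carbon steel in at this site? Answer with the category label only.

C2

carbon steel: temperature factor f = +0.150·(-7.1) = -1.0650
  Pd branch = 1.77·Pd^0.52·e^(0.02·RH+f) = 7.248 μm/a
  Sd branch = 0.102·Sd^0.62·e^(0.033·RH+0.04·T) = 16.42 μm/a
  sum: 7.248 + 16.42 → r_corr = 23.67 μm/a
23.7 μm/a falls in (1.3, 25] for carbon steel → category C2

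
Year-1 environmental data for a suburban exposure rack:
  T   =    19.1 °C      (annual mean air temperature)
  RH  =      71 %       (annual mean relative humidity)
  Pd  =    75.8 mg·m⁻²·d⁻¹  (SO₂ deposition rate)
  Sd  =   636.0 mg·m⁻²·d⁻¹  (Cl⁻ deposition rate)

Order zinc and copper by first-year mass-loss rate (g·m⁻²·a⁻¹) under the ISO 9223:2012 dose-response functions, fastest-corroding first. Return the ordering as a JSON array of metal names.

zinc: temperature factor f = -0.071·(9.1) = -0.6461
  sulphur-dioxide contribution → 1.19 μm/a
  chloride contribution → 6.205 μm/a
  ⇒ r_corr(zinc) = 7.395 μm/a
  mass loss = 7.395 μm/a × 7.14 g/cm³ = 52.8 g·m⁻²·a⁻¹
copper: T>10 °C ⇒ hinge -0.080·(19.1−10) = -0.7280
  sulphur-dioxide contribution → 0.5201 μm/a
  chloride contribution → 1.924 μm/a
  ⇒ r_corr(copper) = 2.444 μm/a
  mass loss = 2.444 μm/a × 8.96 g/cm³ = 21.9 g·m⁻²·a⁻¹
Ordering by g·m⁻²·a⁻¹: zinc (52.8) > copper (21.9)

["zinc", "copper"]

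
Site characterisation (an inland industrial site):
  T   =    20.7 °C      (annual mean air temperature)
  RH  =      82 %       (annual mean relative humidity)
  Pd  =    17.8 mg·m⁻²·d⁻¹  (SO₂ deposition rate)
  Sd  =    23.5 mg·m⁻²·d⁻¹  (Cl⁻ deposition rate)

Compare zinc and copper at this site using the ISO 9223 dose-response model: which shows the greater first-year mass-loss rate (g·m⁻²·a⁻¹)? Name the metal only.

copper

zinc: temperature factor f = -0.071·(10.7) = -0.7597
  Pd branch = 0.0129·Pd^0.44·e^(0.046·RH+f) = 0.9311 μm/a
  Sd branch = 0.0175·Sd^0.57·e^(0.008·RH+0.085·T) = 1.185 μm/a
  r_corr = 0.9311 + 1.185 = 2.116 μm/a
  mass loss = 2.116 μm/a × 7.14 g/cm³ = 15.11 g·m⁻²·a⁻¹
copper: T>10 °C ⇒ hinge -0.080·(20.7−10) = -0.8560
  Pd branch = 0.0053·Pd^0.26·e^(0.059·RH+f) = 0.6008 μm/a
  Cl⁻ term: 0.01025·23.5^0.27·exp(0.036·82+0.049·20.7) = 1.269
  r_corr = 0.6008 + 1.269 = 1.87 μm/a
  mass loss = 1.87 μm/a × 8.96 g/cm³ = 16.75 g·m⁻²·a⁻¹
Ordering by g·m⁻²·a⁻¹: copper (16.8) > zinc (15.1)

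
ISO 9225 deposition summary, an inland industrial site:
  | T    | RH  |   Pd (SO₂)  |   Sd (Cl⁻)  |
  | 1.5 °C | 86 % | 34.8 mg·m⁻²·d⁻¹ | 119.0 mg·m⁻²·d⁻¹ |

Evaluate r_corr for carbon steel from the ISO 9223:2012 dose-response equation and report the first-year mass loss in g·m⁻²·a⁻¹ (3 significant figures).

r_corr = 418 g·m⁻²·a⁻¹

carbon steel: T≤10 °C ⇒ hinge +0.150·(1.5−10) = -1.2750
  sulphur-dioxide contribution → 17.49 μm/a
  chloride contribution → 35.81 μm/a
  total first-year rate 53.3 μm/a
Convert to mass loss: 53.3 μm/a × 7.85 g/cm³ = 418.4 g·m⁻²·a⁻¹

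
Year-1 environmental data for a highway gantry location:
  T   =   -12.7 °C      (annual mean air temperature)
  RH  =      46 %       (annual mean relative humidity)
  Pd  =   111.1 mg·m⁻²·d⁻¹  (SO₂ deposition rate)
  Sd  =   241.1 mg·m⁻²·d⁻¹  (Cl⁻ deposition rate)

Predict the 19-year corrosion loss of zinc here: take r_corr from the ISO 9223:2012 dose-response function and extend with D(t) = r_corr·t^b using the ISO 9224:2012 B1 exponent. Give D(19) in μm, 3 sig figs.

D(19) = 6.08 μm

zinc: temperature factor f = +0.038·(-22.7) = -0.8626
  sulphur-dioxide contribution → 0.359 μm/a
  chloride contribution → 0.1958 μm/a
  ⇒ r_corr(zinc) = 0.5548 μm/a
Long-term exponent b (ISO 9224 Table 2, B1) = 0.813
  D(19) = 0.5548 × 19^0.813 = 0.5548 × 10.96 = 6.078 μm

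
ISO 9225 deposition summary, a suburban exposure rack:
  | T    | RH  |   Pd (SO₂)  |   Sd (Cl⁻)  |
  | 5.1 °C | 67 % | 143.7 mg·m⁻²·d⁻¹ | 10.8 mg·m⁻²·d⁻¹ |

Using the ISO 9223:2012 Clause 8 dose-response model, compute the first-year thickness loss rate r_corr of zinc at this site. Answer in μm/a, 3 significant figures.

r_corr = 2.26 μm/a

zinc: temperature factor f = +0.038·(-4.9) = -0.1862
  SO₂ term: 0.0129·143.7^0.44·exp(0.046·67-0.1862) = 2.077
  Sd branch = 0.0175·Sd^0.57·e^(0.008·RH+0.085·T) = 0.1791 μm/a
  r_corr = 2.077 + 0.1791 = 2.256 μm/a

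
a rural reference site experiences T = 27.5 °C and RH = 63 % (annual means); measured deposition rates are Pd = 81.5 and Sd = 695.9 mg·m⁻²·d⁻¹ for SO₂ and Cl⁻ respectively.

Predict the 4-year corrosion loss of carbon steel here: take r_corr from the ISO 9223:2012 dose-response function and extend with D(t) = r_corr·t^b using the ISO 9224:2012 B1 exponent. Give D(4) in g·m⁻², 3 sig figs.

carbon steel: temperature factor f = -0.054·(17.5) = -0.9450
  sulphur-dioxide contribution → 23.91 μm/a
  chloride contribution → 141.8 μm/a
  ⇒ r_corr(carbon steel) = 165.7 μm/a
Power-law: D(4) = r_corr · 4^0.523
  D(4) = 165.7 × 4^0.523 = 165.7 × 2.065 = 342.1 μm
  Mass loss = 342.1 μm × 7.85 g/cm³ = 2686 g·m⁻²

D(4) = 2.69e+03 g·m⁻²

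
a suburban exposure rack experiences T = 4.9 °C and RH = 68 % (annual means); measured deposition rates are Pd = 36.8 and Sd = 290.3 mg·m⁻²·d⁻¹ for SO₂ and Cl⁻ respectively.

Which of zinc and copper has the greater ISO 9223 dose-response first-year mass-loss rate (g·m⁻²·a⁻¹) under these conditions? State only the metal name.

zinc: temperature factor f = +0.038·(-5.1) = -0.1938
  sulphur-dioxide contribution → 1.185 μm/a
  chloride contribution → 1.159 μm/a
  ⇒ r_corr(zinc) = 2.344 μm/a
  mass loss = 2.344 μm/a × 7.14 g/cm³ = 16.74 g·m⁻²·a⁻¹
copper: T≤10 °C ⇒ hinge +0.126·(4.9−10) = -0.6426
  sulphur-dioxide contribution → 0.3933 μm/a
  chloride contribution → 0.6968 μm/a
  ⇒ r_corr(copper) = 1.09 μm/a
  mass loss = 1.09 μm/a × 8.96 g/cm³ = 9.767 g·m⁻²·a⁻¹
Ordering by g·m⁻²·a⁻¹: zinc (16.7) > copper (9.77)

zinc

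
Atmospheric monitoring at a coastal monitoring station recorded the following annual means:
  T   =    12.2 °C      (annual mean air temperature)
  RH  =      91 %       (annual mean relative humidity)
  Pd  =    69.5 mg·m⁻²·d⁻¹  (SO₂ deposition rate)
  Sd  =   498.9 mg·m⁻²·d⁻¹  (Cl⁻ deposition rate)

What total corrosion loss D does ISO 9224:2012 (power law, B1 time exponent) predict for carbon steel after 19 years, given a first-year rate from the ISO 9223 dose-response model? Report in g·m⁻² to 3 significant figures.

carbon steel: T>10 °C ⇒ hinge -0.054·(12.2−10) = -0.1188
  sulphur-dioxide contribution → 88.03 μm/a
  chloride contribution → 157.6 μm/a
  total first-year rate 245.6 μm/a
Long-term exponent b (ISO 9224 Table 2, B1) = 0.523
  D(19) = 245.6 × 19^0.523 = 245.6 × 4.664 = 1146 μm
  Mass loss = 1146 μm × 7.85 g/cm³ = 8993 g·m⁻²

D(19) = 8.99e+03 g·m⁻²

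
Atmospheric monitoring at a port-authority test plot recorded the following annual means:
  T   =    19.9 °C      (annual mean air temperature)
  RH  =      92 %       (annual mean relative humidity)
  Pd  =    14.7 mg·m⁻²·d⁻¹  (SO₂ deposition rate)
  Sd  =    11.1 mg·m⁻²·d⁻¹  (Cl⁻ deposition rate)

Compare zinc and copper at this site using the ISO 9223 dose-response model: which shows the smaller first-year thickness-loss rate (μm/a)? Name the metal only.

zinc: temperature factor f = -0.071·(9.9) = -0.7029
  sulphur-dioxide contribution → 1.435 μm/a
  chloride contribution → 0.7818 μm/a
  total first-year rate 2.217 μm/a
copper: T>10 °C ⇒ hinge -0.080·(19.9−10) = -0.7920
  sulphur-dioxide contribution → 1.099 μm/a
  chloride contribution → 1.428 μm/a
  ⇒ r_corr(copper) = 2.528 μm/a
Ordering by μm/a: copper (2.53) > zinc (2.22)

zinc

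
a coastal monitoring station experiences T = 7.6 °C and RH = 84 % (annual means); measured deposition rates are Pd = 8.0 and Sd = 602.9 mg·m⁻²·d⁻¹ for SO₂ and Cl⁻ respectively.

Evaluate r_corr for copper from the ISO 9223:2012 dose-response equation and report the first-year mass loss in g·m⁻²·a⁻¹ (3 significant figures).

r_corr = 24.0 g·m⁻²·a⁻¹

copper: T≤10 °C ⇒ hinge +0.126·(7.6−10) = -0.3024
  sulphur-dioxide contribution → 0.9552 μm/a
  chloride contribution → 1.724 μm/a
  ⇒ r_corr(copper) = 2.679 μm/a
Convert to mass loss: 2.679 μm/a × 8.96 g/cm³ = 24 g·m⁻²·a⁻¹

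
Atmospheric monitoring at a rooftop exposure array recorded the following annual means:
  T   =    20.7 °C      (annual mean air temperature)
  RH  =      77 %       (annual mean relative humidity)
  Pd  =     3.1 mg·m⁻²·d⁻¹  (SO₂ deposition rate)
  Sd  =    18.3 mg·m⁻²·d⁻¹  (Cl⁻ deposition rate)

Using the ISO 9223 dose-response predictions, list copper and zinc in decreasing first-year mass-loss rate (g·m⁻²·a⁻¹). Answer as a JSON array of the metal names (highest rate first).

["copper", "zinc"]

copper: T>10 °C ⇒ hinge -0.080·(20.7−10) = -0.8560
  sulphur-dioxide contribution → 0.284 μm/a
  chloride contribution → 0.9907 μm/a
  total first-year rate 1.275 μm/a
  mass loss = 1.275 μm/a × 8.96 g/cm³ = 11.42 g·m⁻²·a⁻¹
zinc: T>10 °C ⇒ hinge -0.071·(20.7−10) = -0.7597
  sulphur-dioxide contribution → 0.3429 μm/a
  chloride contribution → 0.987 μm/a
  ⇒ r_corr(zinc) = 1.33 μm/a
  mass loss = 1.33 μm/a × 7.14 g/cm³ = 9.495 g·m⁻²·a⁻¹
Ordering by g·m⁻²·a⁻¹: copper (11.4) > zinc (9.5)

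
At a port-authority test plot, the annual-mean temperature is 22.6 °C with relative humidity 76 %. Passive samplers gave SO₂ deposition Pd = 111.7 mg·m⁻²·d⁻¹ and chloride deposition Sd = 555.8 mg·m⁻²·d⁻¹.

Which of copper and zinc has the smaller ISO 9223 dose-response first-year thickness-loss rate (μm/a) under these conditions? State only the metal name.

copper

copper: f(T) = -0.080·(T−10) [T>10 °C] = -1.0080
  sulphur-dioxide contribution → 0.584 μm/a
  chloride contribution → 2.636 μm/a
  total first-year rate 3.22 μm/a
zinc: T>10 °C ⇒ hinge -0.071·(22.6−10) = -0.8946
  sulphur-dioxide contribution → 1.385 μm/a
  chloride contribution → 8.053 μm/a
  total first-year rate 9.438 μm/a
Ordering by μm/a: zinc (9.44) > copper (3.22)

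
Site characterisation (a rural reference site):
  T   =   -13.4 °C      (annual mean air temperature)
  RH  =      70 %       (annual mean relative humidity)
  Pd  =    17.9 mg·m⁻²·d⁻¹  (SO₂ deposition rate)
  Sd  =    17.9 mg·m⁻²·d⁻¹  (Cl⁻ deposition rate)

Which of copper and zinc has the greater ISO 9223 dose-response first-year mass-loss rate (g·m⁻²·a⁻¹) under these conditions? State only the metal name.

zinc

copper: f(T) = +0.126·(T−10) [T≤10 °C] = -2.9484
  SO₂ term: 0.0053·17.9^0.26·exp(0.059·70-2.9484) = 0.03657
  Sd branch = 0.01025·Sd^0.27·e^(0.036·RH+0.049·T) = 0.144 μm/a
  sum: 0.03657 + 0.144 → r_corr = 0.1805 μm/a
  mass loss = 0.1805 μm/a × 8.96 g/cm³ = 1.618 g·m⁻²·a⁻¹
zinc: temperature factor f = +0.038·(-23.4) = -0.8892
  Pd branch = 0.0129·Pd^0.44·e^(0.046·RH+f) = 0.4722 μm/a
  Cl⁻ term: 0.0175·17.9^0.57·exp(0.008·70+0.085·-13.4) = 0.05078
  r_corr = 0.4722 + 0.05078 = 0.523 μm/a
  mass loss = 0.523 μm/a × 7.14 g/cm³ = 3.734 g·m⁻²·a⁻¹
Ordering by g·m⁻²·a⁻¹: zinc (3.73) > copper (1.62)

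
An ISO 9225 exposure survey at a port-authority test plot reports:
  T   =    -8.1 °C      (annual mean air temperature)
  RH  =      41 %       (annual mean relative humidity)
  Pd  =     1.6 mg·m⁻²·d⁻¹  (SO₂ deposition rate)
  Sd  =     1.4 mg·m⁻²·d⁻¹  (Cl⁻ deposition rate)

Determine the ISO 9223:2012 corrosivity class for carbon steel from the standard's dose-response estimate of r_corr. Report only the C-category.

carbon steel: temperature factor f = +0.150·(-18.1) = -2.7150
  Pd branch = 1.77·Pd^0.52·e^(0.02·RH+f) = 0.3397 μm/a
  Cl⁻ term: 0.102·1.4^0.62·exp(0.033·41+0.04·-8.1) = 0.3516
  sum: 0.3397 + 0.3516 → r_corr = 0.6914 μm/a
0.691 μm/a falls in (0, 1.3] for carbon steel → category C1

C1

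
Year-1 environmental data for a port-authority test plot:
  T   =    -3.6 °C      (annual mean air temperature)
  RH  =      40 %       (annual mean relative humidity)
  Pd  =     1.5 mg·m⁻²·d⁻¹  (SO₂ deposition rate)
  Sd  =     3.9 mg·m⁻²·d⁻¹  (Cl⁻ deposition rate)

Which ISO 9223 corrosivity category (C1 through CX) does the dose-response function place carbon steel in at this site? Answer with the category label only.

carbon steel: T≤10 °C ⇒ hinge +0.150·(-3.6−10) = -2.0400
  sulphur-dioxide contribution → 0.6324 μm/a
  chloride contribution → 0.7688 μm/a
  ⇒ r_corr(carbon steel) = 1.401 μm/a
1.4 μm/a falls in (1.3, 25] for carbon steel → category C2

C2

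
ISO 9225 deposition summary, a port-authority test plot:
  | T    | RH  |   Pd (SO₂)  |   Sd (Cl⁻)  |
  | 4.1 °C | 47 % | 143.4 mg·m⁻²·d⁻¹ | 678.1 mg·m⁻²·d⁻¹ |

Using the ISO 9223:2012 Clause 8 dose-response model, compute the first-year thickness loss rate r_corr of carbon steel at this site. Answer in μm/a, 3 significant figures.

carbon steel: temperature factor f = +0.150·(-5.9) = -0.8850
  SO₂ term: 1.77·143.4^0.52·exp(0.02·47-0.8850) = 24.73
  Sd branch = 0.102·Sd^0.62·e^(0.033·RH+0.04·T) = 32.27 μm/a
  sum: 24.73 + 32.27 → r_corr = 57 μm/a

r_corr = 57.0 μm/a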